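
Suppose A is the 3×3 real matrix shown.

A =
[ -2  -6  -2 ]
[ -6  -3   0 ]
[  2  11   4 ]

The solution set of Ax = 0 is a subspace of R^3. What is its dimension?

Row reduce to echelon form.
R2 ← R2 − (3)·R1: [0, 15, 6]
R3 ← R3 + R1: [0, 5, 2]
R3 ← R3 − (1/3)·R2: [0, 0, 0]
2 nonzero rows, so rank(A) = 2.
A has 3 columns; by rank–nullity, nullity = 3 − 2 = 1.

1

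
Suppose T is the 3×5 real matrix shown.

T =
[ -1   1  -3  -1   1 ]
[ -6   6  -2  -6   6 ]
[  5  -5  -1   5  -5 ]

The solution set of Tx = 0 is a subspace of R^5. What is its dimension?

3

Row reduce to echelon form.
R2 ← R2 − (6)·R1: [0, 0, 16, 0, 0]
R3 ← R3 + (5)·R1: [0, 0, -16, 0, 0]
R3 ← R3 + R2: [0, 0, 0, 0, 0]
2 nonzero rows, so rank(T) = 2.
T has 5 columns; by rank–nullity, nullity = 5 − 2 = 3.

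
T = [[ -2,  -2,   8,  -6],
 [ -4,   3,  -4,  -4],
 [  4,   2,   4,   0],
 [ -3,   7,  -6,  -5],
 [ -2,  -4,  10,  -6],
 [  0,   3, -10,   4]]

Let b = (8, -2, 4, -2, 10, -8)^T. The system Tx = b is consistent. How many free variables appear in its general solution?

Row reduce the augmented matrix [T | b].
R2 ← R2 − (2)·R1: [0, 7, -20, 8, -18]
R3 ← R3 + (2)·R1: [0, -2, 20, -12, 20]
R4 ← R4 − (3/2)·R1: [0, 10, -18, 4, -14]
R5 ← R5 − R1: [0, -2, 2, 0, 2]
R3 ← R3 + (2/7)·R2: [0, 0, 100/7, -68/7, 104/7]
R4 ← R4 − (10/7)·R2: [0, 0, 74/7, -52/7, 82/7]
R5 ← R5 + (2/7)·R2: [0, 0, -26/7, 16/7, -22/7]
R6 ← R6 − (3/7)·R2: [0, 0, -10/7, 4/7, -2/7]
R4 ← R4 − (37/50)·R3: [0, 0, 0, -6/25, 18/25]
R5 ← R5 + (13/50)·R3: [0, 0, 0, -6/25, 18/25]
R6 ← R6 + (1/10)·R3: [0, 0, 0, -2/5, 6/5]
R5 ← R5 − R4: [0, 0, 0, 0, 0]
R6 ← R6 − (5/3)·R4: [0, 0, 0, 0, 0]
The echelon form has 4 nonzero rows, and every pivot lies in the first 4 columns, so rank(T) = rank([T|b]) = 4.
The system is consistent.
Free variables = (unknowns) − (rank) = 4 − 4 = 0.

0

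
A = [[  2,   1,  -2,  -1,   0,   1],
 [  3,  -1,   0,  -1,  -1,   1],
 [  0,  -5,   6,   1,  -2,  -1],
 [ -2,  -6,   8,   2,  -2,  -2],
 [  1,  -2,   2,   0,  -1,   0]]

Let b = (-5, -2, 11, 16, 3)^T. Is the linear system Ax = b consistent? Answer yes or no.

Row reduce the augmented matrix [A | b].
R2 ← R2 − (3/2)·R1: [0, -5/2, 3, 1/2, -1, -1/2, 11/2]
R4 ← R4 + R1: [0, -5, 6, 1, -2, -1, 11]
R5 ← R5 − (1/2)·R1: [0, -5/2, 3, 1/2, -1, -1/2, 11/2]
R3 ← R3 − (2)·R2: [0, 0, 0, 0, 0, 0, 0]
R4 ← R4 − (2)·R2: [0, 0, 0, 0, 0, 0, 0]
R5 ← R5 − R2: [0, 0, 0, 0, 0, 0, 0]
The echelon form has 2 nonzero rows, and every pivot lies in the first 6 columns, so rank(A) = rank([A|b]) = 2.
The system is consistent.

yes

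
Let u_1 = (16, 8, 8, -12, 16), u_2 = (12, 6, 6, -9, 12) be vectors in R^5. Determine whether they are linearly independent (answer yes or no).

no

Form the matrix with these vectors as rows and row reduce.
R2 ← R2 − (3/4)·R1: [0, 0, 0, 0, 0]
1 nonzero row, so the 2 vectors span a space of dimension 1.
Since 1 < 2, the vectors are linearly dependent.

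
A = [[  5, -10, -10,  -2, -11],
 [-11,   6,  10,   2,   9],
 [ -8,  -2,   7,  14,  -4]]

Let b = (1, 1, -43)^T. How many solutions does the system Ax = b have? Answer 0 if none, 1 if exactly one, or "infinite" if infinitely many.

Row reduce the augmented matrix [A | b].
R2 ← R2 + (11/5)·R1: [0, -16, -12, -12/5, -76/5, 16/5]
R3 ← R3 + (8/5)·R1: [0, -18, -9, 54/5, -108/5, -207/5]
R3 ← R3 − (9/8)·R2: [0, 0, 9/2, 27/2, -9/2, -45]
The echelon form has 3 nonzero rows, and every pivot lies in the first 5 columns, so rank(A) = rank([A|b]) = 3.
The system is consistent.
rank = 3 < 5 unknowns, so there are infinitely many solutions.

infinite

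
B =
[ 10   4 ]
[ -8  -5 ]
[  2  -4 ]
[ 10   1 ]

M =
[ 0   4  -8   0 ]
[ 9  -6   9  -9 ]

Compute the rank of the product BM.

2

First compute BM:
[[ 36,  16, -44, -36],
 [-45,  -2,  19,  45],
 [-36,  32, -52,  36],
 [  9,  34, -71,  -9]]
Now row reduce the product.
R2 ← R2 + (5/4)·R1: [0, 18, -36, 0]
R3 ← R3 + R1: [0, 48, -96, 0]
R4 ← R4 − (1/4)·R1: [0, 30, -60, 0]
R3 ← R3 − (8/3)·R2: [0, 0, 0, 0]
R4 ← R4 − (5/3)·R2: [0, 0, 0, 0]
2 nonzero rows, so rank(BM) = 2.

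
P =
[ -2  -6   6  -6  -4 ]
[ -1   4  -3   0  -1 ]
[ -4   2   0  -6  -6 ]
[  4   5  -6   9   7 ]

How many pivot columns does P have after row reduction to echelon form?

Row reduce to echelon form.
R2 ← R2 − (1/2)·R1: [0, 7, -6, 3, 1]
R3 ← R3 − (2)·R1: [0, 14, -12, 6, 2]
R4 ← R4 + (2)·R1: [0, -7, 6, -3, -1]
R3 ← R3 − (2)·R2: [0, 0, 0, 0, 0]
R4 ← R4 + R2: [0, 0, 0, 0, 0]
Echelon form has 2 nonzero rows, so rank(P) = 2.
Each nonzero row contributes one pivot column: 2 pivot columns.

2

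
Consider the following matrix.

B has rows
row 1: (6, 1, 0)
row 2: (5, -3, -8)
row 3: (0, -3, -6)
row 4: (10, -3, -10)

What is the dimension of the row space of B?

3

Row reduce to echelon form.
R2 ← R2 − (5/6)·R1: [0, -23/6, -8]
R4 ← R4 − (5/3)·R1: [0, -14/3, -10]
R3 ← R3 − (18/23)·R2: [0, 0, 6/23]
R4 ← R4 − (28/23)·R2: [0, 0, -6/23]
R4 ← R4 + R3: [0, 0, 0]
Echelon form has 3 nonzero rows, so rank(B) = 3.
The row space has dimension equal to the rank: 3.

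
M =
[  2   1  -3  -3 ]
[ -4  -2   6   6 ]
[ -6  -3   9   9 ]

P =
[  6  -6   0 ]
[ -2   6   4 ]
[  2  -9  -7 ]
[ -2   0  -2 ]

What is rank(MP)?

1

First compute MP:
[[ 10,  21,  31],
 [-20, -42, -62],
 [-30, -63, -93]]
Now row reduce the product.
R2 ← R2 + (2)·R1: [0, 0, 0]
R3 ← R3 + (3)·R1: [0, 0, 0]
1 nonzero row, so rank(MP) = 1.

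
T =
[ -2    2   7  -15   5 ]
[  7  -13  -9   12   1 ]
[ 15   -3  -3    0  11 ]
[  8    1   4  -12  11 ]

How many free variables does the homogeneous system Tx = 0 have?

Row reduce to echelon form.
R2 ← R2 + (7/2)·R1: [0, -6, 31/2, -81/2, 37/2]
R3 ← R3 + (15/2)·R1: [0, 12, 99/2, -225/2, 97/2]
R4 ← R4 + (4)·R1: [0, 9, 32, -72, 31]
R3 ← R3 + (2)·R2: [0, 0, 161/2, -387/2, 171/2]
R4 ← R4 + (3/2)·R2: [0, 0, 221/4, -531/4, 235/4]
R4 ← R4 − (221/322)·R3: [0, 0, 0, 9/161, 11/161]
4 nonzero rows, so rank(T) = 4.
T has 5 columns; by rank–nullity, nullity = 5 − 4 = 1.

1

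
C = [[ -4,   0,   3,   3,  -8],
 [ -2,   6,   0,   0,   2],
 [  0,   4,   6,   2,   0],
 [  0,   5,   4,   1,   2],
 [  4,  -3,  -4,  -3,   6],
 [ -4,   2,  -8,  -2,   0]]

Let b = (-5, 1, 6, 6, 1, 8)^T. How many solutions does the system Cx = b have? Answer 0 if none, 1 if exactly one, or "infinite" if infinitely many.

Row reduce the augmented matrix [C | b].
R2 ← R2 − (1/2)·R1: [0, 6, -3/2, -3/2, 6, 7/2]
R5 ← R5 + R1: [0, -3, -1, 0, -2, -4]
R6 ← R6 − R1: [0, 2, -11, -5, 8, 13]
R3 ← R3 − (2/3)·R2: [0, 0, 7, 3, -4, 11/3]
R4 ← R4 − (5/6)·R2: [0, 0, 21/4, 9/4, -3, 37/12]
R5 ← R5 + (1/2)·R2: [0, 0, -7/4, -3/4, 1, -9/4]
R6 ← R6 − (1/3)·R2: [0, 0, -21/2, -9/2, 6, 71/6]
R4 ← R4 − (3/4)·R3: [0, 0, 0, 0, 0, 1/3]
R5 ← R5 + (1/4)·R3: [0, 0, 0, 0, 0, -4/3]
R6 ← R6 + (3/2)·R3: [0, 0, 0, 0, 0, 52/3]
R5 ← R5 + (4)·R4: [0, 0, 0, 0, 0, 0]
R6 ← R6 − (52)·R4: [0, 0, 0, 0, 0, 0]
The echelon form has 4 nonzero rows; the last pivot sits in the augmented column, so rank(C) = 3 but rank([C|b]) = 4.
Since the ranks differ, the system is inconsistent.
It has no solutions.

0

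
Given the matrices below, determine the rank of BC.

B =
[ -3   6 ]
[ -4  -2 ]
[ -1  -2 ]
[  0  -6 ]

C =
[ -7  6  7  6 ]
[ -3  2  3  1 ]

First compute BC:
[[  3,  -6,  -3, -12],
 [ 34, -28, -34, -26],
 [ 13, -10, -13,  -8],
 [ 18, -12, -18,  -6]]
Now row reduce the product.
R2 ← R2 − (34/3)·R1: [0, 40, 0, 110]
R3 ← R3 − (13/3)·R1: [0, 16, 0, 44]
R4 ← R4 − (6)·R1: [0, 24, 0, 66]
R3 ← R3 − (2/5)·R2: [0, 0, 0, 0]
R4 ← R4 − (3/5)·R2: [0, 0, 0, 0]
2 nonzero rows, so rank(BC) = 2.

2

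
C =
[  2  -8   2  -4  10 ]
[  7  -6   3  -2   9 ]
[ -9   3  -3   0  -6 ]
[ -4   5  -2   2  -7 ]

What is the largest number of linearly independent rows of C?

2

Row reduce to echelon form.
R2 ← R2 − (7/2)·R1: [0, 22, -4, 12, -26]
R3 ← R3 + (9/2)·R1: [0, -33, 6, -18, 39]
R4 ← R4 + (2)·R1: [0, -11, 2, -6, 13]
R3 ← R3 + (3/2)·R2: [0, 0, 0, 0, 0]
R4 ← R4 + (1/2)·R2: [0, 0, 0, 0, 0]
Echelon form has 2 nonzero rows, so rank(C) = 2.
The rank gives the maximum number of linearly independent rows: 2.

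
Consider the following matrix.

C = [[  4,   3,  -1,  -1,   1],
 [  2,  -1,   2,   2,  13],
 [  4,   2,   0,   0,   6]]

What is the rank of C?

Row reduce to echelon form.
R2 ← R2 − (1/2)·R1: [0, -5/2, 5/2, 5/2, 25/2]
R3 ← R3 − R1: [0, -1, 1, 1, 5]
R3 ← R3 − (2/5)·R2: [0, 0, 0, 0, 0]
Echelon form has 2 nonzero rows, so rank(C) = 2.

2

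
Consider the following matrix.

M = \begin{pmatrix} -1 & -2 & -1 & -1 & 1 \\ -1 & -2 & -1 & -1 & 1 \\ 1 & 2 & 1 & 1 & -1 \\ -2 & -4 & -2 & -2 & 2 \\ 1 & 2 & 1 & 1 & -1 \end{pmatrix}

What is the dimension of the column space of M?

Row reduce to echelon form.
R2 ← R2 − R1: [0, 0, 0, 0, 0]
R3 ← R3 + R1: [0, 0, 0, 0, 0]
R4 ← R4 − (2)·R1: [0, 0, 0, 0, 0]
R5 ← R5 + R1: [0, 0, 0, 0, 0]
Echelon form has 1 nonzero row, so rank(M) = 1.
The column space has dimension equal to the rank: 1.

1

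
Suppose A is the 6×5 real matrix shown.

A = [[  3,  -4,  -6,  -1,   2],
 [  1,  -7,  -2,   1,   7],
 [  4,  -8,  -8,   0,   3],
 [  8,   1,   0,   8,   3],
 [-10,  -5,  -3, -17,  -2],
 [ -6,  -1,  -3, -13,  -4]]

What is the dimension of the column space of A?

Row reduce to echelon form.
R2 ← R2 − (1/3)·R1: [0, -17/3, 0, 4/3, 19/3]
R3 ← R3 − (4/3)·R1: [0, -8/3, 0, 4/3, 1/3]
R4 ← R4 − (8/3)·R1: [0, 35/3, 16, 32/3, -7/3]
R5 ← R5 + (10/3)·R1: [0, -55/3, -23, -61/3, 14/3]
R6 ← R6 + (2)·R1: [0, -9, -15, -15, 0]
R3 ← R3 − (8/17)·R2: [0, 0, 0, 12/17, -45/17]
R4 ← R4 + (35/17)·R2: [0, 0, 16, 228/17, 182/17]
R5 ← R5 − (55/17)·R2: [0, 0, -23, -419/17, -269/17]
R6 ← R6 − (27/17)·R2: [0, 0, -15, -291/17, -171/17]
Swap R3 ↔ R4
R5 ← R5 + (23/16)·R3: [0, 0, 0, -365/68, -59/136]
R6 ← R6 + (15/16)·R3: [0, 0, 0, -309/68, -3/136]
R5 ← R5 + (365/48)·R4: [0, 0, 0, 0, -329/16]
R6 ← R6 + (103/16)·R4: [0, 0, 0, 0, -273/16]
R6 ← R6 − (39/47)·R5: [0, 0, 0, 0, 0]
Echelon form has 5 nonzero rows, so rank(A) = 5.
The column space has dimension equal to the rank: 5.

5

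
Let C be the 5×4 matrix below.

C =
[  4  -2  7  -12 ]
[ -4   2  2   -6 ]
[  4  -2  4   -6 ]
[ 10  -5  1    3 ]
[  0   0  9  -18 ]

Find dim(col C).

2

Row reduce to echelon form.
R2 ← R2 + R1: [0, 0, 9, -18]
R3 ← R3 − R1: [0, 0, -3, 6]
R4 ← R4 − (5/2)·R1: [0, 0, -33/2, 33]
R3 ← R3 + (1/3)·R2: [0, 0, 0, 0]
R4 ← R4 + (11/6)·R2: [0, 0, 0, 0]
R5 ← R5 − R2: [0, 0, 0, 0]
Echelon form has 2 nonzero rows, so rank(C) = 2.
The column space has dimension equal to the rank: 2.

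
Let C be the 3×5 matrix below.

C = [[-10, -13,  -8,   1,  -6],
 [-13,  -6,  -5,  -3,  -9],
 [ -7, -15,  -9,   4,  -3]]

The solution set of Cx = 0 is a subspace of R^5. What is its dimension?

2

Row reduce to echelon form.
R2 ← R2 − (13/10)·R1: [0, 109/10, 27/5, -43/10, -6/5]
R3 ← R3 − (7/10)·R1: [0, -59/10, -17/5, 33/10, 6/5]
R3 ← R3 + (59/109)·R2: [0, 0, -52/109, 106/109, 60/109]
3 nonzero rows, so rank(C) = 3.
C has 5 columns; by rank–nullity, nullity = 5 − 3 = 2.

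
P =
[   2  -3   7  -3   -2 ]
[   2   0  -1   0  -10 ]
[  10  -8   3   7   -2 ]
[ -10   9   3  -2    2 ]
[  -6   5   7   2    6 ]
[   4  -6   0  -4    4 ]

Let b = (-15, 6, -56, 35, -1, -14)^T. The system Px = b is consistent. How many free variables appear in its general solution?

1

Row reduce the augmented matrix [P | b].
R2 ← R2 − R1: [0, 3, -8, 3, -8, 21]
R3 ← R3 − (5)·R1: [0, 7, -32, 22, 8, 19]
R4 ← R4 + (5)·R1: [0, -6, 38, -17, -8, -40]
R5 ← R5 + (3)·R1: [0, -4, 28, -7, 0, -46]
R6 ← R6 − (2)·R1: [0, 0, -14, 2, 8, 16]
R3 ← R3 − (7/3)·R2: [0, 0, -40/3, 15, 80/3, -30]
R4 ← R4 + (2)·R2: [0, 0, 22, -11, -24, 2]
R5 ← R5 + (4/3)·R2: [0, 0, 52/3, -3, -32/3, -18]
R4 ← R4 + (33/20)·R3: [0, 0, 0, 55/4, 20, -95/2]
R5 ← R5 + (13/10)·R3: [0, 0, 0, 33/2, 24, -57]
R6 ← R6 − (21/20)·R3: [0, 0, 0, -55/4, -20, 95/2]
R5 ← R5 − (6/5)·R4: [0, 0, 0, 0, 0, 0]
R6 ← R6 + R4: [0, 0, 0, 0, 0, 0]
The echelon form has 4 nonzero rows, and every pivot lies in the first 5 columns, so rank(P) = rank([P|b]) = 4.
The system is consistent.
Free variables = (unknowns) − (rank) = 5 − 4 = 1.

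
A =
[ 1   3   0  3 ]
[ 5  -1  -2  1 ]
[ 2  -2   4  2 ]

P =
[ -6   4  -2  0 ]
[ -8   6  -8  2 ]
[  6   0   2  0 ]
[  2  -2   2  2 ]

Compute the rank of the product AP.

First compute AP:
[[-24,  16, -20,  12],
 [-32,  12,  -4,   0],
 [ 32,  -8,  24,   0]]
Now row reduce the product.
R2 ← R2 − (4/3)·R1: [0, -28/3, 68/3, -16]
R3 ← R3 + (4/3)·R1: [0, 40/3, -8/3, 16]
R3 ← R3 + (10/7)·R2: [0, 0, 208/7, -48/7]
3 nonzero rows, so rank(AP) = 3.

3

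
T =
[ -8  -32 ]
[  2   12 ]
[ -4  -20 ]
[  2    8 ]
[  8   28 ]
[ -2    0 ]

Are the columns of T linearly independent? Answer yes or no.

Row reduce T to echelon form.
R2 ← R2 + (1/4)·R1: [0, 4]
R3 ← R3 − (1/2)·R1: [0, -4]
R4 ← R4 + (1/4)·R1: [0, 0]
R5 ← R5 + R1: [0, -4]
R6 ← R6 − (1/4)·R1: [0, 8]
R3 ← R3 + R2: [0, 0]
R5 ← R5 + R2: [0, 0]
R6 ← R6 − (2)·R2: [0, 0]
2 pivots among 2 columns.
Every column is a pivot column, so the columns are linearly independent.

yes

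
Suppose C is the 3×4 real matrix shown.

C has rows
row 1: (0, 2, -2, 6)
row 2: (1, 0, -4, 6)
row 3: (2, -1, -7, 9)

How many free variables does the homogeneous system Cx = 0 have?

2

Row reduce to echelon form.
Swap R1 ↔ R2
R3 ← R3 − (2)·R1: [0, -1, 1, -3]
R3 ← R3 + (1/2)·R2: [0, 0, 0, 0]
2 nonzero rows, so rank(C) = 2.
C has 4 columns; by rank–nullity, nullity = 4 − 2 = 2.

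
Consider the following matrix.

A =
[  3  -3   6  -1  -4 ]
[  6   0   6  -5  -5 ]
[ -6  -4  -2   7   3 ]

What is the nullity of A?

Row reduce to echelon form.
R2 ← R2 − (2)·R1: [0, 6, -6, -3, 3]
R3 ← R3 + (2)·R1: [0, -10, 10, 5, -5]
R3 ← R3 + (5/3)·R2: [0, 0, 0, 0, 0]
2 nonzero rows, so rank(A) = 2.
A has 5 columns; by rank–nullity, nullity = 5 − 2 = 3.

3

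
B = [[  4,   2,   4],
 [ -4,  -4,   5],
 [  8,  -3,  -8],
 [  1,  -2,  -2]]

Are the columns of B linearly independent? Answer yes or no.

Row reduce B to echelon form.
R2 ← R2 + R1: [0, -2, 9]
R3 ← R3 − (2)·R1: [0, -7, -16]
R4 ← R4 − (1/4)·R1: [0, -5/2, -3]
R3 ← R3 − (7/2)·R2: [0, 0, -95/2]
R4 ← R4 − (5/4)·R2: [0, 0, -57/4]
R4 ← R4 − (3/10)·R3: [0, 0, 0]
3 pivots among 3 columns.
Every column is a pivot column, so the columns are linearly independent.

yes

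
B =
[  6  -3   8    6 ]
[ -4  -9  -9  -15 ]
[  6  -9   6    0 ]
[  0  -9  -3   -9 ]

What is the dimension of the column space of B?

Row reduce to echelon form.
R2 ← R2 + (2/3)·R1: [0, -11, -11/3, -11]
R3 ← R3 − R1: [0, -6, -2, -6]
R3 ← R3 − (6/11)·R2: [0, 0, 0, 0]
R4 ← R4 − (9/11)·R2: [0, 0, 0, 0]
Echelon form has 2 nonzero rows, so rank(B) = 2.
The column space has dimension equal to the rank: 2.

2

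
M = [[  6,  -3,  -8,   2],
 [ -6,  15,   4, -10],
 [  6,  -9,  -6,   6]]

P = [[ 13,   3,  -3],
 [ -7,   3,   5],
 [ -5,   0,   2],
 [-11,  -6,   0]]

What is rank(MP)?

2

First compute MP:
[[117,  -3, -49],
 [-93,  87, 101],
 [105, -45, -75]]
Now row reduce the product.
R2 ← R2 + (31/39)·R1: [0, 1100/13, 2420/39]
R3 ← R3 − (35/39)·R1: [0, -550/13, -1210/39]
R3 ← R3 + (1/2)·R2: [0, 0, 0]
2 nonzero rows, so rank(MP) = 2.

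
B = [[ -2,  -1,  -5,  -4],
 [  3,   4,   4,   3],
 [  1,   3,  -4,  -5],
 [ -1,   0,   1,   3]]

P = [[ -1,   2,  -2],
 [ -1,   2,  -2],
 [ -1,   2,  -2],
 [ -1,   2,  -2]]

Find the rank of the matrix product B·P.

1

First compute BP:
[[ 12, -24,  24],
 [-14,  28, -28],
 [  5, -10,  10],
 [ -3,   6,  -6]]
Now row reduce the product.
R2 ← R2 + (7/6)·R1: [0, 0, 0]
R3 ← R3 − (5/12)·R1: [0, 0, 0]
R4 ← R4 + (1/4)·R1: [0, 0, 0]
1 nonzero row, so rank(BP) = 1.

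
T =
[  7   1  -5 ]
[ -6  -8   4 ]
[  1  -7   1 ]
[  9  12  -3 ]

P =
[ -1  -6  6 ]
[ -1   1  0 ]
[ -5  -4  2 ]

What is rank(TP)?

First compute TP:
[[ 17, -21,  32],
 [ -6,  12, -28],
 [  1, -17,   8],
 [ -6, -30,  48]]
Now row reduce the product.
R2 ← R2 + (6/17)·R1: [0, 78/17, -284/17]
R3 ← R3 − (1/17)·R1: [0, -268/17, 104/17]
R4 ← R4 + (6/17)·R1: [0, -636/17, 1008/17]
R3 ← R3 + (134/39)·R2: [0, 0, -2000/39]
R4 ← R4 + (106/13)·R2: [0, 0, -1000/13]
R4 ← R4 − (3/2)·R3: [0, 0, 0]
3 nonzero rows, so rank(TP) = 3.

3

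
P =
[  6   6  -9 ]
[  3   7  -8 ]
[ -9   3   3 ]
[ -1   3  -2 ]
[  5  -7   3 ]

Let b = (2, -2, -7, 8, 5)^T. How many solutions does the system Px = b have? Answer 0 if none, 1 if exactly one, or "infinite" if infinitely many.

0

Row reduce the augmented matrix [P | b].
R2 ← R2 − (1/2)·R1: [0, 4, -7/2, -3]
R3 ← R3 + (3/2)·R1: [0, 12, -21/2, -4]
R4 ← R4 + (1/6)·R1: [0, 4, -7/2, 25/3]
R5 ← R5 − (5/6)·R1: [0, -12, 21/2, 10/3]
R3 ← R3 − (3)·R2: [0, 0, 0, 5]
R4 ← R4 − R2: [0, 0, 0, 34/3]
R5 ← R5 + (3)·R2: [0, 0, 0, -17/3]
R4 ← R4 − (34/15)·R3: [0, 0, 0, 0]
R5 ← R5 + (17/15)·R3: [0, 0, 0, 0]
The echelon form has 3 nonzero rows; the last pivot sits in the augmented column, so rank(P) = 2 but rank([P|b]) = 3.
Since the ranks differ, the system is inconsistent.
It has no solutions.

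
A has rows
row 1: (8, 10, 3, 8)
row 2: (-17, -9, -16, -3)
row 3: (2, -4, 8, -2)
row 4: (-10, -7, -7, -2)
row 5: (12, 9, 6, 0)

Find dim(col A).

3

Row reduce to echelon form.
R2 ← R2 + (17/8)·R1: [0, 49/4, -77/8, 14]
R3 ← R3 − (1/4)·R1: [0, -13/2, 29/4, -4]
R4 ← R4 + (5/4)·R1: [0, 11/2, -13/4, 8]
R5 ← R5 − (3/2)·R1: [0, -6, 3/2, -12]
R3 ← R3 + (26/49)·R2: [0, 0, 15/7, 24/7]
R4 ← R4 − (22/49)·R2: [0, 0, 15/14, 12/7]
R5 ← R5 + (24/49)·R2: [0, 0, -45/14, -36/7]
R4 ← R4 − (1/2)·R3: [0, 0, 0, 0]
R5 ← R5 + (3/2)·R3: [0, 0, 0, 0]
Echelon form has 3 nonzero rows, so rank(A) = 3.
The column space has dimension equal to the rank: 3.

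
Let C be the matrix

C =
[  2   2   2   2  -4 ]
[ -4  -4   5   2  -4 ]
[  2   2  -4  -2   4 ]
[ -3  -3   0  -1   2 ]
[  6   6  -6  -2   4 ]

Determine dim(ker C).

Row reduce to echelon form.
R2 ← R2 + (2)·R1: [0, 0, 9, 6, -12]
R3 ← R3 − R1: [0, 0, -6, -4, 8]
R4 ← R4 + (3/2)·R1: [0, 0, 3, 2, -4]
R5 ← R5 − (3)·R1: [0, 0, -12, -8, 16]
R3 ← R3 + (2/3)·R2: [0, 0, 0, 0, 0]
R4 ← R4 − (1/3)·R2: [0, 0, 0, 0, 0]
R5 ← R5 + (4/3)·R2: [0, 0, 0, 0, 0]
2 nonzero rows, so rank(C) = 2.
C has 5 columns; by rank–nullity, nullity = 5 − 2 = 3.

3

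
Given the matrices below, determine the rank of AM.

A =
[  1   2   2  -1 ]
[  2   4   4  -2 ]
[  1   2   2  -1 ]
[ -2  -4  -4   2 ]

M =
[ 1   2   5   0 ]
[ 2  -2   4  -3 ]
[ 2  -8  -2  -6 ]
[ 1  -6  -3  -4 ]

1

First compute AM:
[[  8, -12,  12, -14],
 [ 16, -24,  24, -28],
 [  8, -12,  12, -14],
 [-16,  24, -24,  28]]
Now row reduce the product.
R2 ← R2 − (2)·R1: [0, 0, 0, 0]
R3 ← R3 − R1: [0, 0, 0, 0]
R4 ← R4 + (2)·R1: [0, 0, 0, 0]
1 nonzero row, so rank(AM) = 1.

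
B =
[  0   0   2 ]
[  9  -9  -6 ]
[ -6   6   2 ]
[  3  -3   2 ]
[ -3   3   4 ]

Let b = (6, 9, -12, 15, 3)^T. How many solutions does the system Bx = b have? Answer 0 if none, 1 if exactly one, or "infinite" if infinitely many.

infinite

Row reduce the augmented matrix [B | b].
Swap R1 ↔ R2
R3 ← R3 + (2/3)·R1: [0, 0, -2, -6]
R4 ← R4 − (1/3)·R1: [0, 0, 4, 12]
R5 ← R5 + (1/3)·R1: [0, 0, 2, 6]
R3 ← R3 + R2: [0, 0, 0, 0]
R4 ← R4 − (2)·R2: [0, 0, 0, 0]
R5 ← R5 − R2: [0, 0, 0, 0]
The echelon form has 2 nonzero rows, and every pivot lies in the first 3 columns, so rank(B) = rank([B|b]) = 2.
The system is consistent.
rank = 2 < 3 unknowns, so there are infinitely many solutions.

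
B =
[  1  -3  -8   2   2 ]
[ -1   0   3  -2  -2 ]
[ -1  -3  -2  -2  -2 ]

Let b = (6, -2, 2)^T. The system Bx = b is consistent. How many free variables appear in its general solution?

3

Row reduce the augmented matrix [B | b].
R2 ← R2 + R1: [0, -3, -5, 0, 0, 4]
R3 ← R3 + R1: [0, -6, -10, 0, 0, 8]
R3 ← R3 − (2)·R2: [0, 0, 0, 0, 0, 0]
The echelon form has 2 nonzero rows, and every pivot lies in the first 5 columns, so rank(B) = rank([B|b]) = 2.
The system is consistent.
Free variables = (unknowns) − (rank) = 5 − 2 = 3.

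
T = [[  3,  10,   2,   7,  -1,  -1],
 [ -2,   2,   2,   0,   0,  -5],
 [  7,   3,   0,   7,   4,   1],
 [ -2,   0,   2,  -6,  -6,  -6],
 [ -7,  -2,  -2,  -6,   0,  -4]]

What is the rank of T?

5

Row reduce to echelon form.
R2 ← R2 + (2/3)·R1: [0, 26/3, 10/3, 14/3, -2/3, -17/3]
R3 ← R3 − (7/3)·R1: [0, -61/3, -14/3, -28/3, 19/3, 10/3]
R4 ← R4 + (2/3)·R1: [0, 20/3, 10/3, -4/3, -20/3, -20/3]
R5 ← R5 + (7/3)·R1: [0, 64/3, 8/3, 31/3, -7/3, -19/3]
R3 ← R3 + (61/26)·R2: [0, 0, 41/13, 21/13, 62/13, -259/26]
R4 ← R4 − (10/13)·R2: [0, 0, 10/13, -64/13, -80/13, -30/13]
R5 ← R5 − (32/13)·R2: [0, 0, -72/13, -15/13, -9/13, 99/13]
R4 ← R4 − (10/41)·R3: [0, 0, 0, -218/41, -300/41, 5/41]
R5 ← R5 + (72/41)·R3: [0, 0, 0, 69/41, 315/41, -405/41]
R5 ← R5 + (69/218)·R4: [0, 0, 0, 0, 585/109, -2145/218]
Echelon form has 5 nonzero rows, so rank(T) = 5.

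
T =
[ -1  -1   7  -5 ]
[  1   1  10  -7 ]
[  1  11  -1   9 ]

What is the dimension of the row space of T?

3

Row reduce to echelon form.
R2 ← R2 + R1: [0, 0, 17, -12]
R3 ← R3 + R1: [0, 10, 6, 4]
Swap R2 ↔ R3
Echelon form has 3 nonzero rows, so rank(T) = 3.
The row space has dimension equal to the rank: 3.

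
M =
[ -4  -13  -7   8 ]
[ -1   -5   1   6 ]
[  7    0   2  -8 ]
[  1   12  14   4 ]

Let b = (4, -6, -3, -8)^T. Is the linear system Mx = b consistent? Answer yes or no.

Row reduce the augmented matrix [M | b].
R2 ← R2 − (1/4)·R1: [0, -7/4, 11/4, 4, -7]
R3 ← R3 + (7/4)·R1: [0, -91/4, -41/4, 6, 4]
R4 ← R4 + (1/4)·R1: [0, 35/4, 49/4, 6, -7]
R3 ← R3 − (13)·R2: [0, 0, -46, -46, 95]
R4 ← R4 + (5)·R2: [0, 0, 26, 26, -42]
R4 ← R4 + (13/23)·R3: [0, 0, 0, 0, 269/23]
The echelon form has 4 nonzero rows; the last pivot sits in the augmented column, so rank(M) = 3 but rank([M|b]) = 4.
Since the ranks differ, the system is inconsistent.

no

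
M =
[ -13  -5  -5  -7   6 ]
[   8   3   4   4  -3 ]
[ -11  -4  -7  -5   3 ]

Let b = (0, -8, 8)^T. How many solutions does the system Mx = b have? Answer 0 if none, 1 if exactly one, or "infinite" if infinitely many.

Row reduce the augmented matrix [M | b].
R2 ← R2 + (8/13)·R1: [0, -1/13, 12/13, -4/13, 9/13, -8]
R3 ← R3 − (11/13)·R1: [0, 3/13, -36/13, 12/13, -27/13, 8]
R3 ← R3 + (3)·R2: [0, 0, 0, 0, 0, -16]
The echelon form has 3 nonzero rows; the last pivot sits in the augmented column, so rank(M) = 2 but rank([M|b]) = 3.
Since the ranks differ, the system is inconsistent.
It has no solutions.

0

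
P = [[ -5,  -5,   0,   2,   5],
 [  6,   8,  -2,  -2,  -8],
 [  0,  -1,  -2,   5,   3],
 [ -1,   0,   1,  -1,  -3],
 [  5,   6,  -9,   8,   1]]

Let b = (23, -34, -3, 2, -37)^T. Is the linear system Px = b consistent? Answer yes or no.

Row reduce the augmented matrix [P | b].
R2 ← R2 + (6/5)·R1: [0, 2, -2, 2/5, -2, -32/5]
R4 ← R4 − (1/5)·R1: [0, 1, 1, -7/5, -4, -13/5]
R5 ← R5 + R1: [0, 1, -9, 10, 6, -14]
R3 ← R3 + (1/2)·R2: [0, 0, -3, 26/5, 2, -31/5]
R4 ← R4 − (1/2)·R2: [0, 0, 2, -8/5, -3, 3/5]
R5 ← R5 − (1/2)·R2: [0, 0, -8, 49/5, 7, -54/5]
R4 ← R4 + (2/3)·R3: [0, 0, 0, 28/15, -5/3, -53/15]
R5 ← R5 − (8/3)·R3: [0, 0, 0, -61/15, 5/3, 86/15]
R5 ← R5 + (61/28)·R4: [0, 0, 0, 0, -55/28, -55/28]
The echelon form has 5 nonzero rows, and every pivot lies in the first 5 columns, so rank(P) = rank([P|b]) = 5.
The system is consistent.

yes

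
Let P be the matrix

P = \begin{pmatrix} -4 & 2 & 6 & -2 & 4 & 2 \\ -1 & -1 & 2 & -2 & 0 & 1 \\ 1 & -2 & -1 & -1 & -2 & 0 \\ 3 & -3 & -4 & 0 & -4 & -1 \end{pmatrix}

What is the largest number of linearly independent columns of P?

Row reduce to echelon form.
R2 ← R2 − (1/4)·R1: [0, -3/2, 1/2, -3/2, -1, 1/2]
R3 ← R3 + (1/4)·R1: [0, -3/2, 1/2, -3/2, -1, 1/2]
R4 ← R4 + (3/4)·R1: [0, -3/2, 1/2, -3/2, -1, 1/2]
R3 ← R3 − R2: [0, 0, 0, 0, 0, 0]
R4 ← R4 − R2: [0, 0, 0, 0, 0, 0]
Echelon form has 2 nonzero rows, so rank(P) = 2.
The rank gives the maximum number of linearly independent columns: 2.

2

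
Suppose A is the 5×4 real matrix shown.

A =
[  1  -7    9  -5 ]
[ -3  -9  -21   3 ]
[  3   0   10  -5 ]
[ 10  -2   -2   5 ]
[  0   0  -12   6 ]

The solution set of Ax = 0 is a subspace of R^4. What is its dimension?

0

Row reduce to echelon form.
R2 ← R2 + (3)·R1: [0, -30, 6, -12]
R3 ← R3 − (3)·R1: [0, 21, -17, 10]
R4 ← R4 − (10)·R1: [0, 68, -92, 55]
R3 ← R3 + (7/10)·R2: [0, 0, -64/5, 8/5]
R4 ← R4 + (34/15)·R2: [0, 0, -392/5, 139/5]
R4 ← R4 − (49/8)·R3: [0, 0, 0, 18]
R5 ← R5 − (15/16)·R3: [0, 0, 0, 9/2]
R5 ← R5 − (1/4)·R4: [0, 0, 0, 0]
4 nonzero rows, so rank(A) = 4.
A has 4 columns; by rank–nullity, nullity = 4 − 4 = 0.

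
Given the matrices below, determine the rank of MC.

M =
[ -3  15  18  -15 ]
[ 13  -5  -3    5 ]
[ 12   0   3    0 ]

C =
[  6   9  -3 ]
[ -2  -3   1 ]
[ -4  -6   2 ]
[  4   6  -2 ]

First compute MC:
[[-180, -270,  90],
 [120, 180, -60],
 [ 60,  90, -30]]
Now row reduce the product.
R2 ← R2 + (2/3)·R1: [0, 0, 0]
R3 ← R3 + (1/3)·R1: [0, 0, 0]
1 nonzero row, so rank(MC) = 1.

1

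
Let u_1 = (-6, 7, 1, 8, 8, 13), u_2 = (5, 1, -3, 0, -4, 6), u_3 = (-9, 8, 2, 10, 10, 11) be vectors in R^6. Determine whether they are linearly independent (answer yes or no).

Form the matrix with these vectors as rows and row reduce.
R2 ← R2 + (5/6)·R1: [0, 41/6, -13/6, 20/3, 8/3, 101/6]
R3 ← R3 − (3/2)·R1: [0, -5/2, 1/2, -2, -2, -17/2]
R3 ← R3 + (15/41)·R2: [0, 0, -12/41, 18/41, -42/41, -96/41]
3 nonzero rows, so the 3 vectors span a space of dimension 3.
Since 3 = 3, the vectors are linearly independent.

yes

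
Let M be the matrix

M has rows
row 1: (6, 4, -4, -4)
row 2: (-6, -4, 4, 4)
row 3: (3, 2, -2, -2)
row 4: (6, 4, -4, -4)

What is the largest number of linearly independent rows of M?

Row reduce to echelon form.
R2 ← R2 + R1: [0, 0, 0, 0]
R3 ← R3 − (1/2)·R1: [0, 0, 0, 0]
R4 ← R4 − R1: [0, 0, 0, 0]
Echelon form has 1 nonzero row, so rank(M) = 1.
The rank gives the maximum number of linearly independent rows: 1.

1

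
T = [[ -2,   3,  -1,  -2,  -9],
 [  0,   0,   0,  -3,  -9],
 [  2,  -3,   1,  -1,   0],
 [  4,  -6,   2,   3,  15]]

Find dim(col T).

Row reduce to echelon form.
R3 ← R3 + R1: [0, 0, 0, -3, -9]
R4 ← R4 + (2)·R1: [0, 0, 0, -1, -3]
R3 ← R3 − R2: [0, 0, 0, 0, 0]
R4 ← R4 − (1/3)·R2: [0, 0, 0, 0, 0]
Echelon form has 2 nonzero rows, so rank(T) = 2.
The column space has dimension equal to the rank: 2.

2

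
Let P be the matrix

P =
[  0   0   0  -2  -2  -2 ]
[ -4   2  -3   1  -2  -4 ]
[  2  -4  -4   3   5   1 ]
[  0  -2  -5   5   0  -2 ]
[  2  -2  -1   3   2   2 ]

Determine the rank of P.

Row reduce to echelon form.
Swap R1 ↔ R2
R3 ← R3 + (1/2)·R1: [0, -3, -11/2, 7/2, 4, -1]
R5 ← R5 + (1/2)·R1: [0, -1, -5/2, 7/2, 1, 0]
Swap R2 ↔ R3
R4 ← R4 − (2/3)·R2: [0, 0, -4/3, 8/3, -8/3, -4/3]
R5 ← R5 − (1/3)·R2: [0, 0, -2/3, 7/3, -1/3, 1/3]
Swap R3 ↔ R4
R5 ← R5 − (1/2)·R3: [0, 0, 0, 1, 1, 1]
R5 ← R5 + (1/2)·R4: [0, 0, 0, 0, 0, 0]
Echelon form has 4 nonzero rows, so rank(P) = 4.

4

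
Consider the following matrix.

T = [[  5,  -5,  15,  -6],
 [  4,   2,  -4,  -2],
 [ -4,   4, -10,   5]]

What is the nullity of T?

Row reduce to echelon form.
R2 ← R2 − (4/5)·R1: [0, 6, -16, 14/5]
R3 ← R3 + (4/5)·R1: [0, 0, 2, 1/5]
3 nonzero rows, so rank(T) = 3.
T has 4 columns; by rank–nullity, nullity = 4 − 3 = 1.

1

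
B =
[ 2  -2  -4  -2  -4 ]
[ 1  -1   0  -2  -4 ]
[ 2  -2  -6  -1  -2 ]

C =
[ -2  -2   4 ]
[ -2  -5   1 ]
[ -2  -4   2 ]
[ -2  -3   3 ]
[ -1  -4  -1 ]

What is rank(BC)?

First compute BC:
[[ 16,  44,  -4],
 [  8,  25,   1],
 [ 16,  41,  -7]]
Now row reduce the product.
R2 ← R2 − (1/2)·R1: [0, 3, 3]
R3 ← R3 − R1: [0, -3, -3]
R3 ← R3 + R2: [0, 0, 0]
2 nonzero rows, so rank(BC) = 2.

2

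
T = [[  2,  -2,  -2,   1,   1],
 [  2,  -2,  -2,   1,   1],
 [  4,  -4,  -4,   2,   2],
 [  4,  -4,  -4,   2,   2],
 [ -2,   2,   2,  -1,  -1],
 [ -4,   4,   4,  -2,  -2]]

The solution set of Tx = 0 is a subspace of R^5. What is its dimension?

4

Row reduce to echelon form.
R2 ← R2 − R1: [0, 0, 0, 0, 0]
R3 ← R3 − (2)·R1: [0, 0, 0, 0, 0]
R4 ← R4 − (2)·R1: [0, 0, 0, 0, 0]
R5 ← R5 + R1: [0, 0, 0, 0, 0]
R6 ← R6 + (2)·R1: [0, 0, 0, 0, 0]
1 nonzero row, so rank(T) = 1.
T has 5 columns; by rank–nullity, nullity = 5 − 1 = 4.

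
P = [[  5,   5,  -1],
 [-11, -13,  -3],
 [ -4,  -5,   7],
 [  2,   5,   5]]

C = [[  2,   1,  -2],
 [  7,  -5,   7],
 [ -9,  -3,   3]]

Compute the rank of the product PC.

3

First compute PC:
[[ 54, -17,  22],
 [-86,  63, -78],
 [-106,   0,  -6],
 [ -6, -38,  46]]
Now row reduce the product.
R2 ← R2 + (43/27)·R1: [0, 970/27, -1160/27]
R3 ← R3 + (53/27)·R1: [0, -901/27, 1004/27]
R4 ← R4 + (1/9)·R1: [0, -359/9, 436/9]
R3 ← R3 + (901/970)·R2: [0, 0, -264/97]
R4 ← R4 + (1077/970)·R2: [0, 0, 72/97]
R4 ← R4 + (3/11)·R3: [0, 0, 0]
3 nonzero rows, so rank(PC) = 3.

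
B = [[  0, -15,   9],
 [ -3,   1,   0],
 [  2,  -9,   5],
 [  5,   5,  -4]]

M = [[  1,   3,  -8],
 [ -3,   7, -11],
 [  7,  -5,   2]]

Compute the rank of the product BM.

2

First compute BM:
[[108, -150, 183],
 [ -6,  -2,  13],
 [ 64, -82,  93],
 [-38,  70, -103]]
Now row reduce the product.
R2 ← R2 + (1/18)·R1: [0, -31/3, 139/6]
R3 ← R3 − (16/27)·R1: [0, 62/9, -139/9]
R4 ← R4 + (19/54)·R1: [0, 155/9, -695/18]
R3 ← R3 + (2/3)·R2: [0, 0, 0]
R4 ← R4 + (5/3)·R2: [0, 0, 0]
2 nonzero rows, so rank(BM) = 2.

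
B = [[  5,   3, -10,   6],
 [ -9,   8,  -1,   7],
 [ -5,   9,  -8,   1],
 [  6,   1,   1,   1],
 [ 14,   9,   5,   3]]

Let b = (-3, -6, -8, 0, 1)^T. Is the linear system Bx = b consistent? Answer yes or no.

Row reduce the augmented matrix [B | b].
R2 ← R2 + (9/5)·R1: [0, 67/5, -19, 89/5, -57/5]
R3 ← R3 + R1: [0, 12, -18, 7, -11]
R4 ← R4 − (6/5)·R1: [0, -13/5, 13, -31/5, 18/5]
R5 ← R5 − (14/5)·R1: [0, 3/5, 33, -69/5, 47/5]
R3 ← R3 − (60/67)·R2: [0, 0, -66/67, -599/67, -53/67]
R4 ← R4 + (13/67)·R2: [0, 0, 624/67, -184/67, 93/67]
R5 ← R5 − (3/67)·R2: [0, 0, 2268/67, -978/67, 664/67]
R4 ← R4 + (104/11)·R3: [0, 0, 0, -960/11, -67/11]
R5 ← R5 + (378/11)·R3: [0, 0, 0, -3540/11, -190/11]
R5 ← R5 − (59/16)·R4: [0, 0, 0, 0, 83/16]
The echelon form has 5 nonzero rows; the last pivot sits in the augmented column, so rank(B) = 4 but rank([B|b]) = 5.
Since the ranks differ, the system is inconsistent.

no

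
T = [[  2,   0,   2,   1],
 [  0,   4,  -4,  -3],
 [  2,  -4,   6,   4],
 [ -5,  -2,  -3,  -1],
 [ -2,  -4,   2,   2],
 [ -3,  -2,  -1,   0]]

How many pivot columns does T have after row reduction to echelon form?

2

Row reduce to echelon form.
R3 ← R3 − R1: [0, -4, 4, 3]
R4 ← R4 + (5/2)·R1: [0, -2, 2, 3/2]
R5 ← R5 + R1: [0, -4, 4, 3]
R6 ← R6 + (3/2)·R1: [0, -2, 2, 3/2]
R3 ← R3 + R2: [0, 0, 0, 0]
R4 ← R4 + (1/2)·R2: [0, 0, 0, 0]
R5 ← R5 + R2: [0, 0, 0, 0]
R6 ← R6 + (1/2)·R2: [0, 0, 0, 0]
Echelon form has 2 nonzero rows, so rank(T) = 2.
Each nonzero row contributes one pivot column: 2 pivot columns.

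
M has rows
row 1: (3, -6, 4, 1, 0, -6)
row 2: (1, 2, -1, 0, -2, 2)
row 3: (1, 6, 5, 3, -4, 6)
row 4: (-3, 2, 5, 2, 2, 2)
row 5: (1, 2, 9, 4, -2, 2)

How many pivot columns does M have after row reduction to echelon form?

Row reduce to echelon form.
R2 ← R2 − (1/3)·R1: [0, 4, -7/3, -1/3, -2, 4]
R3 ← R3 − (1/3)·R1: [0, 8, 11/3, 8/3, -4, 8]
R4 ← R4 + R1: [0, -4, 9, 3, 2, -4]
R5 ← R5 − (1/3)·R1: [0, 4, 23/3, 11/3, -2, 4]
R3 ← R3 − (2)·R2: [0, 0, 25/3, 10/3, 0, 0]
R4 ← R4 + R2: [0, 0, 20/3, 8/3, 0, 0]
R5 ← R5 − R2: [0, 0, 10, 4, 0, 0]
R4 ← R4 − (4/5)·R3: [0, 0, 0, 0, 0, 0]
R5 ← R5 − (6/5)·R3: [0, 0, 0, 0, 0, 0]
Echelon form has 3 nonzero rows, so rank(M) = 3.
Each nonzero row contributes one pivot column: 3 pivot columns.

3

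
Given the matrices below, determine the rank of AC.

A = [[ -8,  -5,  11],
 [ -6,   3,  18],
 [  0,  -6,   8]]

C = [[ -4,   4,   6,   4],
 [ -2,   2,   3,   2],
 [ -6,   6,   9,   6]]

1

First compute AC:
[[-24,  24,  36,  24],
 [-90,  90, 135,  90],
 [-36,  36,  54,  36]]
Now row reduce the product.
R2 ← R2 − (15/4)·R1: [0, 0, 0, 0]
R3 ← R3 − (3/2)·R1: [0, 0, 0, 0]
1 nonzero row, so rank(AC) = 1.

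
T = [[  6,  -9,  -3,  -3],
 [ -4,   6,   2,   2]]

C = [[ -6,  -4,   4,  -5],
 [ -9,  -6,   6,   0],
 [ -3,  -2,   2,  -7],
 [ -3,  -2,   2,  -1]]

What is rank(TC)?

1

First compute TC:
[[ 63,  42, -42,  -6],
 [-42, -28,  28,   4]]
Now row reduce the product.
R2 ← R2 + (2/3)·R1: [0, 0, 0, 0]
1 nonzero row, so rank(TC) = 1.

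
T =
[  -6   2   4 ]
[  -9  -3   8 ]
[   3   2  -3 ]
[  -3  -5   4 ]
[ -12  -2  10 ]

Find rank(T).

Row reduce to echelon form.
R2 ← R2 − (3/2)·R1: [0, -6, 2]
R3 ← R3 + (1/2)·R1: [0, 3, -1]
R4 ← R4 − (1/2)·R1: [0, -6, 2]
R5 ← R5 − (2)·R1: [0, -6, 2]
R3 ← R3 + (1/2)·R2: [0, 0, 0]
R4 ← R4 − R2: [0, 0, 0]
R5 ← R5 − R2: [0, 0, 0]
Echelon form has 2 nonzero rows, so rank(T) = 2.

2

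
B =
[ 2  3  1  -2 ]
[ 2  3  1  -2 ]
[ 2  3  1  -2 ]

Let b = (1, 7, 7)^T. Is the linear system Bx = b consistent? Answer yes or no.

Row reduce the augmented matrix [B | b].
R2 ← R2 − R1: [0, 0, 0, 0, 6]
R3 ← R3 − R1: [0, 0, 0, 0, 6]
R3 ← R3 − R2: [0, 0, 0, 0, 0]
The echelon form has 2 nonzero rows; the last pivot sits in the augmented column, so rank(B) = 1 but rank([B|b]) = 2.
Since the ranks differ, the system is inconsistent.

no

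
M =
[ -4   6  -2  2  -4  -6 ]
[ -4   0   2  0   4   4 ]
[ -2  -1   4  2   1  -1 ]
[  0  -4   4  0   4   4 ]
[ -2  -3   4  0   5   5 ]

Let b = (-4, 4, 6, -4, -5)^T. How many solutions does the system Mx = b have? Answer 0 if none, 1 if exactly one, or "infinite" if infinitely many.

0

Row reduce the augmented matrix [M | b].
R2 ← R2 − R1: [0, -6, 4, -2, 8, 10, 8]
R3 ← R3 − (1/2)·R1: [0, -4, 5, 1, 3, 2, 8]
R5 ← R5 − (1/2)·R1: [0, -6, 5, -1, 7, 8, -3]
R3 ← R3 − (2/3)·R2: [0, 0, 7/3, 7/3, -7/3, -14/3, 8/3]
R4 ← R4 − (2/3)·R2: [0, 0, 4/3, 4/3, -4/3, -8/3, -28/3]
R5 ← R5 − R2: [0, 0, 1, 1, -1, -2, -11]
R4 ← R4 − (4/7)·R3: [0, 0, 0, 0, 0, 0, -76/7]
R5 ← R5 − (3/7)·R3: [0, 0, 0, 0, 0, 0, -85/7]
R5 ← R5 − (85/76)·R4: [0, 0, 0, 0, 0, 0, 0]
The echelon form has 4 nonzero rows; the last pivot sits in the augmented column, so rank(M) = 3 but rank([M|b]) = 4.
Since the ranks differ, the system is inconsistent.
It has no solutions.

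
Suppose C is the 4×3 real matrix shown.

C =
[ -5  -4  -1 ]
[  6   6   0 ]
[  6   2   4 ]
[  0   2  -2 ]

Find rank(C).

Row reduce to echelon form.
R2 ← R2 + (6/5)·R1: [0, 6/5, -6/5]
R3 ← R3 + (6/5)·R1: [0, -14/5, 14/5]
R3 ← R3 + (7/3)·R2: [0, 0, 0]
R4 ← R4 − (5/3)·R2: [0, 0, 0]
Echelon form has 2 nonzero rows, so rank(C) = 2.

2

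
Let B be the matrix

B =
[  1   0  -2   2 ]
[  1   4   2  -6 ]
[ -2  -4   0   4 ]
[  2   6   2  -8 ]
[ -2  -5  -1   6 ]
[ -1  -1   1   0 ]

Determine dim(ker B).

2

Row reduce to echelon form.
R2 ← R2 − R1: [0, 4, 4, -8]
R3 ← R3 + (2)·R1: [0, -4, -4, 8]
R4 ← R4 − (2)·R1: [0, 6, 6, -12]
R5 ← R5 + (2)·R1: [0, -5, -5, 10]
R6 ← R6 + R1: [0, -1, -1, 2]
R3 ← R3 + R2: [0, 0, 0, 0]
R4 ← R4 − (3/2)·R2: [0, 0, 0, 0]
R5 ← R5 + (5/4)·R2: [0, 0, 0, 0]
R6 ← R6 + (1/4)·R2: [0, 0, 0, 0]
2 nonzero rows, so rank(B) = 2.
B has 4 columns; by rank–nullity, nullity = 4 − 2 = 2.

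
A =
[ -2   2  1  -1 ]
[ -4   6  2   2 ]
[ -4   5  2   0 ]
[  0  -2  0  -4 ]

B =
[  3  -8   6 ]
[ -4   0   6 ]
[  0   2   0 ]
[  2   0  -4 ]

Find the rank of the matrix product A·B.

First compute AB:
[[-16,  18,   4],
 [-32,  36,   4],
 [-32,  36,   6],
 [  0,   0,   4]]
Now row reduce the product.
R2 ← R2 − (2)·R1: [0, 0, -4]
R3 ← R3 − (2)·R1: [0, 0, -2]
R3 ← R3 − (1/2)·R2: [0, 0, 0]
R4 ← R4 + R2: [0, 0, 0]
2 nonzero rows, so rank(AB) = 2.

2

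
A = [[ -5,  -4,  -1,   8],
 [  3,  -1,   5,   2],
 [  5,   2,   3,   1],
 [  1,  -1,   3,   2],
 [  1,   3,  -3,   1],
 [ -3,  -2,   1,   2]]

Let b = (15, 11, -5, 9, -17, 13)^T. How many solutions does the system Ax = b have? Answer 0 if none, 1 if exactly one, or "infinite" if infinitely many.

1

Row reduce the augmented matrix [A | b].
R2 ← R2 + (3/5)·R1: [0, -17/5, 22/5, 34/5, 20]
R3 ← R3 + R1: [0, -2, 2, 9, 10]
R4 ← R4 + (1/5)·R1: [0, -9/5, 14/5, 18/5, 12]
R5 ← R5 + (1/5)·R1: [0, 11/5, -16/5, 13/5, -14]
R6 ← R6 − (3/5)·R1: [0, 2/5, 8/5, -14/5, 4]
R3 ← R3 − (10/17)·R2: [0, 0, -10/17, 5, -30/17]
R4 ← R4 − (9/17)·R2: [0, 0, 8/17, 0, 24/17]
R5 ← R5 + (11/17)·R2: [0, 0, -6/17, 7, -18/17]
R6 ← R6 + (2/17)·R2: [0, 0, 36/17, -2, 108/17]
R4 ← R4 + (4/5)·R3: [0, 0, 0, 4, 0]
R5 ← R5 − (3/5)·R3: [0, 0, 0, 4, 0]
R6 ← R6 + (18/5)·R3: [0, 0, 0, 16, 0]
R5 ← R5 − R4: [0, 0, 0, 0, 0]
R6 ← R6 − (4)·R4: [0, 0, 0, 0, 0]
The echelon form has 4 nonzero rows, and every pivot lies in the first 4 columns, so rank(A) = rank([A|b]) = 4.
The system is consistent.
rank = 4 = number of unknowns, so the solution is unique.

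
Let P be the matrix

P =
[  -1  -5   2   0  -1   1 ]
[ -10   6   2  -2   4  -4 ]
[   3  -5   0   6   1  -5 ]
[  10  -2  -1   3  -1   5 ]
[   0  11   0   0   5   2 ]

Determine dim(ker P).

Row reduce to echelon form.
R2 ← R2 − (10)·R1: [0, 56, -18, -2, 14, -14]
R3 ← R3 + (3)·R1: [0, -20, 6, 6, -2, -2]
R4 ← R4 + (10)·R1: [0, -52, 19, 3, -11, 15]
R3 ← R3 + (5/14)·R2: [0, 0, -3/7, 37/7, 3, -7]
R4 ← R4 + (13/14)·R2: [0, 0, 16/7, 8/7, 2, 2]
R5 ← R5 − (11/56)·R2: [0, 0, 99/28, 11/28, 9/4, 19/4]
R4 ← R4 + (16/3)·R3: [0, 0, 0, 88/3, 18, -106/3]
R5 ← R5 + (33/4)·R3: [0, 0, 0, 44, 27, -53]
R5 ← R5 − (3/2)·R4: [0, 0, 0, 0, 0, 0]
4 nonzero rows, so rank(P) = 4.
P has 6 columns; by rank–nullity, nullity = 6 − 4 = 2.

2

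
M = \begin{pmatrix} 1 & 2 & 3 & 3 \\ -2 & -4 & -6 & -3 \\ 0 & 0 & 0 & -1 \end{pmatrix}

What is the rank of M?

Row reduce to echelon form.
R2 ← R2 + (2)·R1: [0, 0, 0, 3]
R3 ← R3 + (1/3)·R2: [0, 0, 0, 0]
Echelon form has 2 nonzero rows, so rank(M) = 2.

2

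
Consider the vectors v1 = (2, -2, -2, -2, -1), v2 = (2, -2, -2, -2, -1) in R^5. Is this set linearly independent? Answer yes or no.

no

Form the matrix with these vectors as rows and row reduce.
R2 ← R2 − R1: [0, 0, 0, 0, 0]
1 nonzero row, so the 2 vectors span a space of dimension 1.
Since 1 < 2, the vectors are linearly dependent.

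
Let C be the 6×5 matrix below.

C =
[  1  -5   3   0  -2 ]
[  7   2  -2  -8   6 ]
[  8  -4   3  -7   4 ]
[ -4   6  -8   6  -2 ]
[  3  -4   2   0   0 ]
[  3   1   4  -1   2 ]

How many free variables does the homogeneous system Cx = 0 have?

0

Row reduce to echelon form.
R2 ← R2 − (7)·R1: [0, 37, -23, -8, 20]
R3 ← R3 − (8)·R1: [0, 36, -21, -7, 20]
R4 ← R4 + (4)·R1: [0, -14, 4, 6, -10]
R5 ← R5 − (3)·R1: [0, 11, -7, 0, 6]
R6 ← R6 − (3)·R1: [0, 16, -5, -1, 8]
R3 ← R3 − (36/37)·R2: [0, 0, 51/37, 29/37, 20/37]
R4 ← R4 + (14/37)·R2: [0, 0, -174/37, 110/37, -90/37]
R5 ← R5 − (11/37)·R2: [0, 0, -6/37, 88/37, 2/37]
R6 ← R6 − (16/37)·R2: [0, 0, 183/37, 91/37, -24/37]
R4 ← R4 + (58/17)·R3: [0, 0, 0, 96/17, -10/17]
R5 ← R5 + (2/17)·R3: [0, 0, 0, 42/17, 2/17]
R6 ← R6 − (61/17)·R3: [0, 0, 0, -6/17, -44/17]
R5 ← R5 − (7/16)·R4: [0, 0, 0, 0, 3/8]
R6 ← R6 + (1/16)·R4: [0, 0, 0, 0, -21/8]
R6 ← R6 + (7)·R5: [0, 0, 0, 0, 0]
5 nonzero rows, so rank(C) = 5.
C has 5 columns; by rank–nullity, nullity = 5 − 5 = 0.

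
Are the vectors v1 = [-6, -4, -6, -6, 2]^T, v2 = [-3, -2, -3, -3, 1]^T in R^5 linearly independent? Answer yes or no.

no

Form the matrix with these vectors as rows and row reduce.
R2 ← R2 − (1/2)·R1: [0, 0, 0, 0, 0]
1 nonzero row, so the 2 vectors span a space of dimension 1.
Since 1 < 2, the vectors are linearly dependent.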